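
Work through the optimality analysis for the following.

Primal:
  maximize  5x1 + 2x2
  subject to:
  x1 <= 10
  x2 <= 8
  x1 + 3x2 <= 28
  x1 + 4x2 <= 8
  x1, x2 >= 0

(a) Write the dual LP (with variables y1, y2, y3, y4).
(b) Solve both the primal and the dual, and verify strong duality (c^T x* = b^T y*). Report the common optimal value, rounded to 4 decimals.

The standard primal-dual pair for 'max c^T x s.t. A x <= b, x >= 0' is:
  Dual:  min b^T y  s.t.  A^T y >= c,  y >= 0.

So the dual LP is:
  minimize  10y1 + 8y2 + 28y3 + 8y4
  subject to:
    y1 + y3 + y4 >= 5
    y2 + 3y3 + 4y4 >= 2
    y1, y2, y3, y4 >= 0

Solving the primal: x* = (8, 0).
  primal value c^T x* = 40.
Solving the dual: y* = (0, 0, 0, 5).
  dual value b^T y* = 40.
Strong duality: c^T x* = b^T y*. Confirmed.

40


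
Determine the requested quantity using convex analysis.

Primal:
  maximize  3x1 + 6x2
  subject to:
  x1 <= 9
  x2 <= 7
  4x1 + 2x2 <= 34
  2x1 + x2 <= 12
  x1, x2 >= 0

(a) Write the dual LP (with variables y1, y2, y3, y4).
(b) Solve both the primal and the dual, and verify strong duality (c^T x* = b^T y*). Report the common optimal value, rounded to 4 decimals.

The standard primal-dual pair for 'max c^T x s.t. A x <= b, x >= 0' is:
  Dual:  min b^T y  s.t.  A^T y >= c,  y >= 0.

So the dual LP is:
  minimize  9y1 + 7y2 + 34y3 + 12y4
  subject to:
    y1 + 4y3 + 2y4 >= 3
    y2 + 2y3 + y4 >= 6
    y1, y2, y3, y4 >= 0

Solving the primal: x* = (2.5, 7).
  primal value c^T x* = 49.5.
Solving the dual: y* = (0, 4.5, 0, 1.5).
  dual value b^T y* = 49.5.
Strong duality: c^T x* = b^T y*. Confirmed.

49.5


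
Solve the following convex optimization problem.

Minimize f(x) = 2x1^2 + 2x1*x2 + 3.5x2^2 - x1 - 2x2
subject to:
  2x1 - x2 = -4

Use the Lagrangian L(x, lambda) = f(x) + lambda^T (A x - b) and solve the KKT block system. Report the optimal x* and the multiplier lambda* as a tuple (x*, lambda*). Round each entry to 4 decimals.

Form the Lagrangian:
  L(x, lambda) = (1/2) x^T Q x + c^T x + lambda^T (A x - b)
Stationarity (grad_x L = 0): Q x + c + A^T lambda = 0.
Primal feasibility: A x = b.

This gives the KKT block system:
  [ Q   A^T ] [ x     ]   [-c ]
  [ A    0  ] [ lambda ] = [ b ]

Solving the linear system:
  x*      = (-1.475, 1.05)
  lambda* = (2.4)
  f(x*)   = 4.4875

x* = (-1.475, 1.05), lambda* = (2.4)


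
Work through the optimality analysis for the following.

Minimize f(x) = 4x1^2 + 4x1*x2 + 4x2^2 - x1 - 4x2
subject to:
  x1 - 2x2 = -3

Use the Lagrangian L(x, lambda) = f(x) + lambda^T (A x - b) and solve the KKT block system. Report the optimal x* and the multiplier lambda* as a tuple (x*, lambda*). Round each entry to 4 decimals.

Form the Lagrangian:
  L(x, lambda) = (1/2) x^T Q x + c^T x + lambda^T (A x - b)
Stationarity (grad_x L = 0): Q x + c + A^T lambda = 0.
Primal feasibility: A x = b.

This gives the KKT block system:
  [ Q   A^T ] [ x     ]   [-c ]
  [ A    0  ] [ lambda ] = [ b ]

Solving the linear system:
  x*      = (-0.6429, 1.1786)
  lambda* = (1.4286)
  f(x*)   = 0.1071

x* = (-0.6429, 1.1786), lambda* = (1.4286)


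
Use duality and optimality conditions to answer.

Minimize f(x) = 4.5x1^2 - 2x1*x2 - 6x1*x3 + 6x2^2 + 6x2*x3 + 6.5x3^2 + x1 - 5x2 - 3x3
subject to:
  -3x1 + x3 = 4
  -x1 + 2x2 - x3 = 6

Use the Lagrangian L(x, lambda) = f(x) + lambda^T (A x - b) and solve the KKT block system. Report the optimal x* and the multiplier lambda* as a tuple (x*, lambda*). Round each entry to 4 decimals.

Form the Lagrangian:
  L(x, lambda) = (1/2) x^T Q x + c^T x + lambda^T (A x - b)
Stationarity (grad_x L = 0): Q x + c + A^T lambda = 0.
Primal feasibility: A x = b.

This gives the KKT block system:
  [ Q   A^T ] [ x     ]   [-c ]
  [ A    0  ] [ lambda ] = [ b ]

Solving the linear system:
  x*      = (-1.7921, 1.4158, -1.3762)
  lambda* = (-2.0149, -3.6584)
  f(x*)   = 12.6337

x* = (-1.7921, 1.4158, -1.3762), lambda* = (-2.0149, -3.6584)


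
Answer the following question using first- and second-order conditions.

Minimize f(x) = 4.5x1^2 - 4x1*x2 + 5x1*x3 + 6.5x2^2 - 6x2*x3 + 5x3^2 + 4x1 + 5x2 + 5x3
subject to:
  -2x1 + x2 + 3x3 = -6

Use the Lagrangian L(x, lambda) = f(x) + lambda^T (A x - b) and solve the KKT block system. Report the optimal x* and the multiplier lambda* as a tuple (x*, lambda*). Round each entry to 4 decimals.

Form the Lagrangian:
  L(x, lambda) = (1/2) x^T Q x + c^T x + lambda^T (A x - b)
Stationarity (grad_x L = 0): Q x + c + A^T lambda = 0.
Primal feasibility: A x = b.

This gives the KKT block system:
  [ Q   A^T ] [ x     ]   [-c ]
  [ A    0  ] [ lambda ] = [ b ]

Solving the linear system:
  x*      = (0.1266, -1.1316, -1.5384)
  lambda* = (0.987)
  f(x*)   = -3.4606

x* = (0.1266, -1.1316, -1.5384), lambda* = (0.987)


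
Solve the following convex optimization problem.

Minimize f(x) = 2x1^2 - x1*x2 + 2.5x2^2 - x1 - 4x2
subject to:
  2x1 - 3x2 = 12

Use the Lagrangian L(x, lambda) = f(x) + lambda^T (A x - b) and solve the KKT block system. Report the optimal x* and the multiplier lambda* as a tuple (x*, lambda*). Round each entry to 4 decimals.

Form the Lagrangian:
  L(x, lambda) = (1/2) x^T Q x + c^T x + lambda^T (A x - b)
Stationarity (grad_x L = 0): Q x + c + A^T lambda = 0.
Primal feasibility: A x = b.

This gives the KKT block system:
  [ Q   A^T ] [ x     ]   [-c ]
  [ A    0  ] [ lambda ] = [ b ]

Solving the linear system:
  x*      = (2.6591, -2.2273)
  lambda* = (-5.9318)
  f(x*)   = 38.7159

x* = (2.6591, -2.2273), lambda* = (-5.9318)


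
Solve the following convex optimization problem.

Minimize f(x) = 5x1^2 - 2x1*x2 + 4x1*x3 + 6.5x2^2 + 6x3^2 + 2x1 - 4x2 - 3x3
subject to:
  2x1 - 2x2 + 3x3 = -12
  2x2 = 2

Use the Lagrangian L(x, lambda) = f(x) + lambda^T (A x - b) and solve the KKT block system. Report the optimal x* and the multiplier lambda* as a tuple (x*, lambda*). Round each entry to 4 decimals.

Form the Lagrangian:
  L(x, lambda) = (1/2) x^T Q x + c^T x + lambda^T (A x - b)
Stationarity (grad_x L = 0): Q x + c + A^T lambda = 0.
Primal feasibility: A x = b.

This gives the KKT block system:
  [ Q   A^T ] [ x     ]   [-c ]
  [ A    0  ] [ lambda ] = [ b ]

Solving the linear system:
  x*      = (-1.5333, 1, -2.3111)
  lambda* = (12.2889, 6.2556)
  f(x*)   = 67.4111

x* = (-1.5333, 1, -2.3111), lambda* = (12.2889, 6.2556)


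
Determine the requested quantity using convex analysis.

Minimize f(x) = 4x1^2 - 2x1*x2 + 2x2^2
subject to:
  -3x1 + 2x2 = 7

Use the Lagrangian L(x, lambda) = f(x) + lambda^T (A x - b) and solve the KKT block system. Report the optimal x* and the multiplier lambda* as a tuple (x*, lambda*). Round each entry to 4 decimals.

Form the Lagrangian:
  L(x, lambda) = (1/2) x^T Q x + c^T x + lambda^T (A x - b)
Stationarity (grad_x L = 0): Q x + c + A^T lambda = 0.
Primal feasibility: A x = b.

This gives the KKT block system:
  [ Q   A^T ] [ x     ]   [-c ]
  [ A    0  ] [ lambda ] = [ b ]

Solving the linear system:
  x*      = (-1.2727, 1.5909)
  lambda* = (-4.4545)
  f(x*)   = 15.5909

x* = (-1.2727, 1.5909), lambda* = (-4.4545)


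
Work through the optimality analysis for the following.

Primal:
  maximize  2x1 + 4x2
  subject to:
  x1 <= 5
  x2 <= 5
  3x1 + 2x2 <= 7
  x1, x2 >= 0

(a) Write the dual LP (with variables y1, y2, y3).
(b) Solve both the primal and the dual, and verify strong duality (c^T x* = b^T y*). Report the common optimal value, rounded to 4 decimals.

The standard primal-dual pair for 'max c^T x s.t. A x <= b, x >= 0' is:
  Dual:  min b^T y  s.t.  A^T y >= c,  y >= 0.

So the dual LP is:
  minimize  5y1 + 5y2 + 7y3
  subject to:
    y1 + 3y3 >= 2
    y2 + 2y3 >= 4
    y1, y2, y3 >= 0

Solving the primal: x* = (0, 3.5).
  primal value c^T x* = 14.
Solving the dual: y* = (0, 0, 2).
  dual value b^T y* = 14.
Strong duality: c^T x* = b^T y*. Confirmed.

14


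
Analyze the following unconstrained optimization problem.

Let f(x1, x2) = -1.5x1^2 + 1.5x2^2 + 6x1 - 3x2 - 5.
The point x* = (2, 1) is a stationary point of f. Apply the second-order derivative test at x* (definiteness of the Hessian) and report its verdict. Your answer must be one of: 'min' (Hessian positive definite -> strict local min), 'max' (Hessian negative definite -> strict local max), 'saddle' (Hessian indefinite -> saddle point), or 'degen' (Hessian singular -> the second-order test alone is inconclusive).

Compute the Hessian H = grad^2 f:
  H = [[-3, 0], [0, 3]]
Verify stationarity: grad f(x*) = H x* + g = (0, 0).
Eigenvalues of H: -3, 3.
Eigenvalues have mixed signs, so H is indefinite -> x* is a saddle point.

saddle


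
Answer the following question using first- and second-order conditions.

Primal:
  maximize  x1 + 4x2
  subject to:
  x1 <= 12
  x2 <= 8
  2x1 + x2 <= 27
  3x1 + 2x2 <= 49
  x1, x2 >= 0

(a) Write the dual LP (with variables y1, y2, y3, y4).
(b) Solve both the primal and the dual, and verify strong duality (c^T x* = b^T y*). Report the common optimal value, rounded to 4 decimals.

The standard primal-dual pair for 'max c^T x s.t. A x <= b, x >= 0' is:
  Dual:  min b^T y  s.t.  A^T y >= c,  y >= 0.

So the dual LP is:
  minimize  12y1 + 8y2 + 27y3 + 49y4
  subject to:
    y1 + 2y3 + 3y4 >= 1
    y2 + y3 + 2y4 >= 4
    y1, y2, y3, y4 >= 0

Solving the primal: x* = (9.5, 8).
  primal value c^T x* = 41.5.
Solving the dual: y* = (0, 3.5, 0.5, 0).
  dual value b^T y* = 41.5.
Strong duality: c^T x* = b^T y*. Confirmed.

41.5


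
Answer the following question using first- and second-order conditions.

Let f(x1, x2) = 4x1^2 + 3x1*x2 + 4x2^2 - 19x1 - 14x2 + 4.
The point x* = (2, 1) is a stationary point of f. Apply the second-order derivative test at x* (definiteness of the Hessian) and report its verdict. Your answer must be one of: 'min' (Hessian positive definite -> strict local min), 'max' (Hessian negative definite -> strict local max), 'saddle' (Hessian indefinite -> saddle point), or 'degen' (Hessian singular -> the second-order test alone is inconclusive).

Compute the Hessian H = grad^2 f:
  H = [[8, 3], [3, 8]]
Verify stationarity: grad f(x*) = H x* + g = (0, 0).
Eigenvalues of H: 5, 11.
Both eigenvalues > 0, so H is positive definite -> x* is a strict local min.

min


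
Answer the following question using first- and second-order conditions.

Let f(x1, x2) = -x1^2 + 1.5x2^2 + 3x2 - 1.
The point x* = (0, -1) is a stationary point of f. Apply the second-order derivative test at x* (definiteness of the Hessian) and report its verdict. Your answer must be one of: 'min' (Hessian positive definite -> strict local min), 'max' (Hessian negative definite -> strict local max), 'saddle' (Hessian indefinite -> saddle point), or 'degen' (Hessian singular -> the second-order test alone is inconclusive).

Compute the Hessian H = grad^2 f:
  H = [[-2, 0], [0, 3]]
Verify stationarity: grad f(x*) = H x* + g = (0, 0).
Eigenvalues of H: -2, 3.
Eigenvalues have mixed signs, so H is indefinite -> x* is a saddle point.

saddle


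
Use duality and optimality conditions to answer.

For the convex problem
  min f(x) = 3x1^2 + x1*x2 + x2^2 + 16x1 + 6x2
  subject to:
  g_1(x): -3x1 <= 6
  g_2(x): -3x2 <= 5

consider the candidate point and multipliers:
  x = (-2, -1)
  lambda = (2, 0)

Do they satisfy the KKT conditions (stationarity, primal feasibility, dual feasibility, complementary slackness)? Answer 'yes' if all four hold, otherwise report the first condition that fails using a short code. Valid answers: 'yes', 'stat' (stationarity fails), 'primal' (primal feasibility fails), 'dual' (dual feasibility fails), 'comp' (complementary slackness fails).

Gradient of f: grad f(x) = Q x + c = (3, 2)
Constraint values g_i(x) = a_i^T x - b_i:
  g_1((-2, -1)) = 0
  g_2((-2, -1)) = -2
Stationarity residual: grad f(x) + sum_i lambda_i a_i = (-3, 2)
  -> stationarity FAILS
Primal feasibility (all g_i <= 0): OK
Dual feasibility (all lambda_i >= 0): OK
Complementary slackness (lambda_i * g_i(x) = 0 for all i): OK

Verdict: the first failing condition is stationarity -> stat.

stat


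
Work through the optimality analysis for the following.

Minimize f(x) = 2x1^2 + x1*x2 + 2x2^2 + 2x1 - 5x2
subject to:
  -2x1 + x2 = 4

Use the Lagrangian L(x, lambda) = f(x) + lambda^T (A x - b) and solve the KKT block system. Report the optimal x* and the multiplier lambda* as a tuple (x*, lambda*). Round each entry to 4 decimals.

Form the Lagrangian:
  L(x, lambda) = (1/2) x^T Q x + c^T x + lambda^T (A x - b)
Stationarity (grad_x L = 0): Q x + c + A^T lambda = 0.
Primal feasibility: A x = b.

This gives the KKT block system:
  [ Q   A^T ] [ x     ]   [-c ]
  [ A    0  ] [ lambda ] = [ b ]

Solving the linear system:
  x*      = (-1.1667, 1.6667)
  lambda* = (-0.5)
  f(x*)   = -4.3333

x* = (-1.1667, 1.6667), lambda* = (-0.5)


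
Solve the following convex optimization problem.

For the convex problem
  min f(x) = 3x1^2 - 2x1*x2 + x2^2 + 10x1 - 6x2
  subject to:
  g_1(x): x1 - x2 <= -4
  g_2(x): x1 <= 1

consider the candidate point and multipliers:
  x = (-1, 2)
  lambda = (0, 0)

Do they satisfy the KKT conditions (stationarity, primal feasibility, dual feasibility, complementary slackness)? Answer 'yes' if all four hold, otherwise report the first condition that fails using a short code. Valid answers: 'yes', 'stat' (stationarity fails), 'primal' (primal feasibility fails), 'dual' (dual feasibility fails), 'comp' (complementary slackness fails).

Gradient of f: grad f(x) = Q x + c = (0, 0)
Constraint values g_i(x) = a_i^T x - b_i:
  g_1((-1, 2)) = 1
  g_2((-1, 2)) = -2
Stationarity residual: grad f(x) + sum_i lambda_i a_i = (0, 0)
  -> stationarity OK
Primal feasibility (all g_i <= 0): FAILS
Dual feasibility (all lambda_i >= 0): OK
Complementary slackness (lambda_i * g_i(x) = 0 for all i): OK

Verdict: the first failing condition is primal_feasibility -> primal.

primal


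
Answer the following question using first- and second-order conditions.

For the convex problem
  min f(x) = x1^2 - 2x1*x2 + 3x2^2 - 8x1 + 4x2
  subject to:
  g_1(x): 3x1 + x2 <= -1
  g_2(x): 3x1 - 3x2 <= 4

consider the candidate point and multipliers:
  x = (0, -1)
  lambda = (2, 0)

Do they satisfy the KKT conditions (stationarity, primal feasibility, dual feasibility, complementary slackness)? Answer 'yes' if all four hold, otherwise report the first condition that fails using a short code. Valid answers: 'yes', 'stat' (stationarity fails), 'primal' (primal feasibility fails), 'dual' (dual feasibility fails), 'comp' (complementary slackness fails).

Gradient of f: grad f(x) = Q x + c = (-6, -2)
Constraint values g_i(x) = a_i^T x - b_i:
  g_1((0, -1)) = 0
  g_2((0, -1)) = -1
Stationarity residual: grad f(x) + sum_i lambda_i a_i = (0, 0)
  -> stationarity OK
Primal feasibility (all g_i <= 0): OK
Dual feasibility (all lambda_i >= 0): OK
Complementary slackness (lambda_i * g_i(x) = 0 for all i): OK

Verdict: yes, KKT holds.

yes


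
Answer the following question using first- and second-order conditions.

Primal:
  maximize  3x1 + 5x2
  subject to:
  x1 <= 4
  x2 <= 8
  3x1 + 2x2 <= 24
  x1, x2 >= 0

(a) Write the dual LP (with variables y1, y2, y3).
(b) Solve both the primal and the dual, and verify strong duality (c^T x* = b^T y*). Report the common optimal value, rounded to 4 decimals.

The standard primal-dual pair for 'max c^T x s.t. A x <= b, x >= 0' is:
  Dual:  min b^T y  s.t.  A^T y >= c,  y >= 0.

So the dual LP is:
  minimize  4y1 + 8y2 + 24y3
  subject to:
    y1 + 3y3 >= 3
    y2 + 2y3 >= 5
    y1, y2, y3 >= 0

Solving the primal: x* = (2.6667, 8).
  primal value c^T x* = 48.
Solving the dual: y* = (0, 3, 1).
  dual value b^T y* = 48.
Strong duality: c^T x* = b^T y*. Confirmed.

48


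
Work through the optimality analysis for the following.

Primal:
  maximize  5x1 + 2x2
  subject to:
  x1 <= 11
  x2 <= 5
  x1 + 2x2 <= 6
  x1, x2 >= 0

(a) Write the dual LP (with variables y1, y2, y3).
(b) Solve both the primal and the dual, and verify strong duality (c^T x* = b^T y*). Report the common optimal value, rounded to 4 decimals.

The standard primal-dual pair for 'max c^T x s.t. A x <= b, x >= 0' is:
  Dual:  min b^T y  s.t.  A^T y >= c,  y >= 0.

So the dual LP is:
  minimize  11y1 + 5y2 + 6y3
  subject to:
    y1 + y3 >= 5
    y2 + 2y3 >= 2
    y1, y2, y3 >= 0

Solving the primal: x* = (6, 0).
  primal value c^T x* = 30.
Solving the dual: y* = (0, 0, 5).
  dual value b^T y* = 30.
Strong duality: c^T x* = b^T y*. Confirmed.

30


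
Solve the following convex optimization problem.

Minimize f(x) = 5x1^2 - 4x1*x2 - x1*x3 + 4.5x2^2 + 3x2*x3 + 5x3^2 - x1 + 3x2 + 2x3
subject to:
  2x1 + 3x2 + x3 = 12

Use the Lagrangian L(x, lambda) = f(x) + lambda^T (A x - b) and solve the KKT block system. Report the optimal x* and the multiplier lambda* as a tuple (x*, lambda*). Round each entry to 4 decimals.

Form the Lagrangian:
  L(x, lambda) = (1/2) x^T Q x + c^T x + lambda^T (A x - b)
Stationarity (grad_x L = 0): Q x + c + A^T lambda = 0.
Primal feasibility: A x = b.

This gives the KKT block system:
  [ Q   A^T ] [ x     ]   [-c ]
  [ A    0  ] [ lambda ] = [ b ]

Solving the linear system:
  x*      = (2.2275, 2.5796, -0.1936)
  lambda* = (-5.5751)
  f(x*)   = 36.0125

x* = (2.2275, 2.5796, -0.1936), lambda* = (-5.5751)


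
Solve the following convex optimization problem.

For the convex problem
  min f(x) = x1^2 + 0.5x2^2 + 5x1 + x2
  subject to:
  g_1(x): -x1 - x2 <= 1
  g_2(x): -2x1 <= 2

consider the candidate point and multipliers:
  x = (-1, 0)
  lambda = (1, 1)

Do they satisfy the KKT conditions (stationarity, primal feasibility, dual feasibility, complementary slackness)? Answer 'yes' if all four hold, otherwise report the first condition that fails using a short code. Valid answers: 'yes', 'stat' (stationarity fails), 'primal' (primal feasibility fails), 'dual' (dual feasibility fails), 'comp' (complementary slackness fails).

Gradient of f: grad f(x) = Q x + c = (3, 1)
Constraint values g_i(x) = a_i^T x - b_i:
  g_1((-1, 0)) = 0
  g_2((-1, 0)) = 0
Stationarity residual: grad f(x) + sum_i lambda_i a_i = (0, 0)
  -> stationarity OK
Primal feasibility (all g_i <= 0): OK
Dual feasibility (all lambda_i >= 0): OK
Complementary slackness (lambda_i * g_i(x) = 0 for all i): OK

Verdict: yes, KKT holds.

yes


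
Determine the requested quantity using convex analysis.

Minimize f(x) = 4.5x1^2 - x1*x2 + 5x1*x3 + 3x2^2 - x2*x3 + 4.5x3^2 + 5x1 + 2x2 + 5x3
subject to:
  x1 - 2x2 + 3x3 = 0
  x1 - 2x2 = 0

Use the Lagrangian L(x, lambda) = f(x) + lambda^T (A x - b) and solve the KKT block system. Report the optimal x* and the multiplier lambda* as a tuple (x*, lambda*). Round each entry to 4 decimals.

Form the Lagrangian:
  L(x, lambda) = (1/2) x^T Q x + c^T x + lambda^T (A x - b)
Stationarity (grad_x L = 0): Q x + c + A^T lambda = 0.
Primal feasibility: A x = b.

This gives the KKT block system:
  [ Q   A^T ] [ x     ]   [-c ]
  [ A    0  ] [ lambda ] = [ b ]

Solving the linear system:
  x*      = (-0.6316, -0.3158, 0)
  lambda* = (-0.7193, 1.0877)
  f(x*)   = -1.8947

x* = (-0.6316, -0.3158, 0), lambda* = (-0.7193, 1.0877)


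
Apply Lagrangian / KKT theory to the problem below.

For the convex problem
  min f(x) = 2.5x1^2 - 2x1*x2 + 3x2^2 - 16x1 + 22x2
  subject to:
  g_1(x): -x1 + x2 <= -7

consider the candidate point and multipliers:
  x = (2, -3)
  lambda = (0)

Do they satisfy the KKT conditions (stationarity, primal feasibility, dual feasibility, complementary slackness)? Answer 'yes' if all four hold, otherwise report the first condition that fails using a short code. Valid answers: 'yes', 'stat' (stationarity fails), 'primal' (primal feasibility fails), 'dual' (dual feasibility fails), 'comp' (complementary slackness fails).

Gradient of f: grad f(x) = Q x + c = (0, 0)
Constraint values g_i(x) = a_i^T x - b_i:
  g_1((2, -3)) = 2
Stationarity residual: grad f(x) + sum_i lambda_i a_i = (0, 0)
  -> stationarity OK
Primal feasibility (all g_i <= 0): FAILS
Dual feasibility (all lambda_i >= 0): OK
Complementary slackness (lambda_i * g_i(x) = 0 for all i): OK

Verdict: the first failing condition is primal_feasibility -> primal.

primal


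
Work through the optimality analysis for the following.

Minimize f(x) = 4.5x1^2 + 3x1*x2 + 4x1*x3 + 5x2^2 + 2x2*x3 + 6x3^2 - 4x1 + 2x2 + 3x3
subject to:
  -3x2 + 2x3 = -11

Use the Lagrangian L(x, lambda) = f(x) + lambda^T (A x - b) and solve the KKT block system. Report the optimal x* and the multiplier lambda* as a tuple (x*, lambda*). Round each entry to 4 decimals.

Form the Lagrangian:
  L(x, lambda) = (1/2) x^T Q x + c^T x + lambda^T (A x - b)
Stationarity (grad_x L = 0): Q x + c + A^T lambda = 0.
Primal feasibility: A x = b.

This gives the KKT block system:
  [ Q   A^T ] [ x     ]   [-c ]
  [ A    0  ] [ lambda ] = [ b ]

Solving the linear system:
  x*      = (0.6095, 2.2794, -2.0809)
  lambda* = (7.4869)
  f(x*)   = 39.1172

x* = (0.6095, 2.2794, -2.0809), lambda* = (7.4869)


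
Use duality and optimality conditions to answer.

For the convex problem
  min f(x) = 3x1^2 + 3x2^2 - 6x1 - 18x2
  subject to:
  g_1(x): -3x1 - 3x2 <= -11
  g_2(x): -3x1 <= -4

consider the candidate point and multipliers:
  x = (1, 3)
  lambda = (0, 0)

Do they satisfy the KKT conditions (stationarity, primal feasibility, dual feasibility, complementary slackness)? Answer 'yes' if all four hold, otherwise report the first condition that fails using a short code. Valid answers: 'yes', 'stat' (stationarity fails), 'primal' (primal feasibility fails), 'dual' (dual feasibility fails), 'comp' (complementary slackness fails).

Gradient of f: grad f(x) = Q x + c = (0, 0)
Constraint values g_i(x) = a_i^T x - b_i:
  g_1((1, 3)) = -1
  g_2((1, 3)) = 1
Stationarity residual: grad f(x) + sum_i lambda_i a_i = (0, 0)
  -> stationarity OK
Primal feasibility (all g_i <= 0): FAILS
Dual feasibility (all lambda_i >= 0): OK
Complementary slackness (lambda_i * g_i(x) = 0 for all i): OK

Verdict: the first failing condition is primal_feasibility -> primal.

primal


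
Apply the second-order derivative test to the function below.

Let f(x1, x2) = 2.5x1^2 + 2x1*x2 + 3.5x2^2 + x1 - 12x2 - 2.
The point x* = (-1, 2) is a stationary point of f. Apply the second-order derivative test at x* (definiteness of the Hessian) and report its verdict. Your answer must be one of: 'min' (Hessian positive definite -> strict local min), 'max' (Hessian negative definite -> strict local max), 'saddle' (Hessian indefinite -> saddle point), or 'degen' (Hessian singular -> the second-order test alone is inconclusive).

Compute the Hessian H = grad^2 f:
  H = [[5, 2], [2, 7]]
Verify stationarity: grad f(x*) = H x* + g = (0, 0).
Eigenvalues of H: 3.7639, 8.2361.
Both eigenvalues > 0, so H is positive definite -> x* is a strict local min.

min


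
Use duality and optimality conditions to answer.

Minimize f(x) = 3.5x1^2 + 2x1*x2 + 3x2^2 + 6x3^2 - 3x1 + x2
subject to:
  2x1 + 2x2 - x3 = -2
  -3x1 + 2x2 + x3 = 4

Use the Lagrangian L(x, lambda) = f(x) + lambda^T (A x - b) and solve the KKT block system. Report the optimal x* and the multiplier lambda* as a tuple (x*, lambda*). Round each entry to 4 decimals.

Form the Lagrangian:
  L(x, lambda) = (1/2) x^T Q x + c^T x + lambda^T (A x - b)
Stationarity (grad_x L = 0): Q x + c + A^T lambda = 0.
Primal feasibility: A x = b.

This gives the KKT block system:
  [ Q   A^T ] [ x     ]   [-c ]
  [ A    0  ] [ lambda ] = [ b ]

Solving the linear system:
  x*      = (-1.0675, 0.2331, 0.3313)
  lambda* = (1.922, -2.054)
  f(x*)   = 7.7478

x* = (-1.0675, 0.2331, 0.3313), lambda* = (1.922, -2.054)


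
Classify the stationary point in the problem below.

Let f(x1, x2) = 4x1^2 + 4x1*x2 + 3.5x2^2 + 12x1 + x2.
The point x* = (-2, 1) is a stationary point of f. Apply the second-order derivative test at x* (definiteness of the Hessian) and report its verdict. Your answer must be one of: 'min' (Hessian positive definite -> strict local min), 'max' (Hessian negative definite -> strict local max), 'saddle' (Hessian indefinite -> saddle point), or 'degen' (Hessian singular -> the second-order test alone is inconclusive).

Compute the Hessian H = grad^2 f:
  H = [[8, 4], [4, 7]]
Verify stationarity: grad f(x*) = H x* + g = (0, 0).
Eigenvalues of H: 3.4689, 11.5311.
Both eigenvalues > 0, so H is positive definite -> x* is a strict local min.

min


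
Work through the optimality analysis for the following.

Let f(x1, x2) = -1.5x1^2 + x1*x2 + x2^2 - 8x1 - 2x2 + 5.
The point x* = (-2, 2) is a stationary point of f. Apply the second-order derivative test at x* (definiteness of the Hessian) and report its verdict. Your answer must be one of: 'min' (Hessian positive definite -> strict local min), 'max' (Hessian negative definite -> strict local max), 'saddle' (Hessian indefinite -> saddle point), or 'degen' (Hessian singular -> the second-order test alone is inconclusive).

Compute the Hessian H = grad^2 f:
  H = [[-3, 1], [1, 2]]
Verify stationarity: grad f(x*) = H x* + g = (0, 0).
Eigenvalues of H: -3.1926, 2.1926.
Eigenvalues have mixed signs, so H is indefinite -> x* is a saddle point.

saddle


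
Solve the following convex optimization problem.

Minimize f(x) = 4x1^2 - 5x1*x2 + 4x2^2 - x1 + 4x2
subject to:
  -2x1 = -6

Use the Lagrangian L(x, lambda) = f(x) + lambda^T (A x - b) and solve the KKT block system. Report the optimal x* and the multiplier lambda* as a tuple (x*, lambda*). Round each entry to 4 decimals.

Form the Lagrangian:
  L(x, lambda) = (1/2) x^T Q x + c^T x + lambda^T (A x - b)
Stationarity (grad_x L = 0): Q x + c + A^T lambda = 0.
Primal feasibility: A x = b.

This gives the KKT block system:
  [ Q   A^T ] [ x     ]   [-c ]
  [ A    0  ] [ lambda ] = [ b ]

Solving the linear system:
  x*      = (3, 1.375)
  lambda* = (8.0625)
  f(x*)   = 25.4375

x* = (3, 1.375), lambda* = (8.0625)


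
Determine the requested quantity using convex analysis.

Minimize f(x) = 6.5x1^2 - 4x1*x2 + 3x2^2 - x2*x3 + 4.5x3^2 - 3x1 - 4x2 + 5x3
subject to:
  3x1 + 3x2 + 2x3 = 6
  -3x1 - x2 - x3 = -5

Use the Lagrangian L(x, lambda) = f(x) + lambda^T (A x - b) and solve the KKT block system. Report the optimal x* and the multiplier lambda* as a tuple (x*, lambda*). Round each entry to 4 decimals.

Form the Lagrangian:
  L(x, lambda) = (1/2) x^T Q x + c^T x + lambda^T (A x - b)
Stationarity (grad_x L = 0): Q x + c + A^T lambda = 0.
Primal feasibility: A x = b.

This gives the KKT block system:
  [ Q   A^T ] [ x     ]   [-c ]
  [ A    0  ] [ lambda ] = [ b ]

Solving the linear system:
  x*      = (1.5831, 0.7494, -0.4988)
  lambda* = (5.0993, 9.9603)
  f(x*)   = 4.4826

x* = (1.5831, 0.7494, -0.4988), lambda* = (5.0993, 9.9603)


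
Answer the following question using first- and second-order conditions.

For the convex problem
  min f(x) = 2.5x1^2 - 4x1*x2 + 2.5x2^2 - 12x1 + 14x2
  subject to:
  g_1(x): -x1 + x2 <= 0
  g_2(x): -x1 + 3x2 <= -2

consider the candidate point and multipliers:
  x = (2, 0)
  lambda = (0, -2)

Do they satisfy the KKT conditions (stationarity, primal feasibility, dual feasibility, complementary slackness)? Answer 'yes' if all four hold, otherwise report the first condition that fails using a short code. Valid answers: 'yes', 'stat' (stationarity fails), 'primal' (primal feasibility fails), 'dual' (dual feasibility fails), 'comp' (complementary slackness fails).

Gradient of f: grad f(x) = Q x + c = (-2, 6)
Constraint values g_i(x) = a_i^T x - b_i:
  g_1((2, 0)) = -2
  g_2((2, 0)) = 0
Stationarity residual: grad f(x) + sum_i lambda_i a_i = (0, 0)
  -> stationarity OK
Primal feasibility (all g_i <= 0): OK
Dual feasibility (all lambda_i >= 0): FAILS
Complementary slackness (lambda_i * g_i(x) = 0 for all i): OK

Verdict: the first failing condition is dual_feasibility -> dual.

dual


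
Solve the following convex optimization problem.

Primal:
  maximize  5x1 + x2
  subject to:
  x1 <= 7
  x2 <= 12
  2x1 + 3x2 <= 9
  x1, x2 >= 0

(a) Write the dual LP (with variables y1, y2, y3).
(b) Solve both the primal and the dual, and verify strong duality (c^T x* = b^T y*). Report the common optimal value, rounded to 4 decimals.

The standard primal-dual pair for 'max c^T x s.t. A x <= b, x >= 0' is:
  Dual:  min b^T y  s.t.  A^T y >= c,  y >= 0.

So the dual LP is:
  minimize  7y1 + 12y2 + 9y3
  subject to:
    y1 + 2y3 >= 5
    y2 + 3y3 >= 1
    y1, y2, y3 >= 0

Solving the primal: x* = (4.5, 0).
  primal value c^T x* = 22.5.
Solving the dual: y* = (0, 0, 2.5).
  dual value b^T y* = 22.5.
Strong duality: c^T x* = b^T y*. Confirmed.

22.5


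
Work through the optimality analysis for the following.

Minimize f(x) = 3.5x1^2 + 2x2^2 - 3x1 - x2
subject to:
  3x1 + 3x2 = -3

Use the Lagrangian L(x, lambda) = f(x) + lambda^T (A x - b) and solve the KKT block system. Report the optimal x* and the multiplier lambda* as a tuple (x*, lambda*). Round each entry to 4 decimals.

Form the Lagrangian:
  L(x, lambda) = (1/2) x^T Q x + c^T x + lambda^T (A x - b)
Stationarity (grad_x L = 0): Q x + c + A^T lambda = 0.
Primal feasibility: A x = b.

This gives the KKT block system:
  [ Q   A^T ] [ x     ]   [-c ]
  [ A    0  ] [ lambda ] = [ b ]

Solving the linear system:
  x*      = (-0.1818, -0.8182)
  lambda* = (1.4242)
  f(x*)   = 2.8182

x* = (-0.1818, -0.8182), lambda* = (1.4242)


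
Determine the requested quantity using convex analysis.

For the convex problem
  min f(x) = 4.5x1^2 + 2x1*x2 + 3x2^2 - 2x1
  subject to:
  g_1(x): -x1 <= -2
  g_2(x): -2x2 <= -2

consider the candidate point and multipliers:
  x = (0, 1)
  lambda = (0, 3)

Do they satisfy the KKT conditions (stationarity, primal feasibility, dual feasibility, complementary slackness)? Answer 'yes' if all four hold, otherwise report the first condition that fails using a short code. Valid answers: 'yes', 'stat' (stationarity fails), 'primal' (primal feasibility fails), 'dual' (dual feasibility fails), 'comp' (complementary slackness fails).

Gradient of f: grad f(x) = Q x + c = (0, 6)
Constraint values g_i(x) = a_i^T x - b_i:
  g_1((0, 1)) = 2
  g_2((0, 1)) = 0
Stationarity residual: grad f(x) + sum_i lambda_i a_i = (0, 0)
  -> stationarity OK
Primal feasibility (all g_i <= 0): FAILS
Dual feasibility (all lambda_i >= 0): OK
Complementary slackness (lambda_i * g_i(x) = 0 for all i): OK

Verdict: the first failing condition is primal_feasibility -> primal.

primal


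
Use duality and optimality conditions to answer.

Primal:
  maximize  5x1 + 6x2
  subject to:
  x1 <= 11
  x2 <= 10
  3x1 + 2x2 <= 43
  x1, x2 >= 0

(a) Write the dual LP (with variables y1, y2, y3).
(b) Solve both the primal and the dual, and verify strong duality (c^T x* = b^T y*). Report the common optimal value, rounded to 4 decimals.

The standard primal-dual pair for 'max c^T x s.t. A x <= b, x >= 0' is:
  Dual:  min b^T y  s.t.  A^T y >= c,  y >= 0.

So the dual LP is:
  minimize  11y1 + 10y2 + 43y3
  subject to:
    y1 + 3y3 >= 5
    y2 + 2y3 >= 6
    y1, y2, y3 >= 0

Solving the primal: x* = (7.6667, 10).
  primal value c^T x* = 98.3333.
Solving the dual: y* = (0, 2.6667, 1.6667).
  dual value b^T y* = 98.3333.
Strong duality: c^T x* = b^T y*. Confirmed.

98.3333


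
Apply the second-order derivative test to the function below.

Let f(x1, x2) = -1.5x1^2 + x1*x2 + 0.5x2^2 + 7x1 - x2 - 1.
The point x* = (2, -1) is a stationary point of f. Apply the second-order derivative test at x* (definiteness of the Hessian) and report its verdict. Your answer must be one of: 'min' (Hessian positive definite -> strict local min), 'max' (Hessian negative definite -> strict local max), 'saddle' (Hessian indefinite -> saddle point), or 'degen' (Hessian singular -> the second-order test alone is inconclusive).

Compute the Hessian H = grad^2 f:
  H = [[-3, 1], [1, 1]]
Verify stationarity: grad f(x*) = H x* + g = (0, 0).
Eigenvalues of H: -3.2361, 1.2361.
Eigenvalues have mixed signs, so H is indefinite -> x* is a saddle point.

saddle


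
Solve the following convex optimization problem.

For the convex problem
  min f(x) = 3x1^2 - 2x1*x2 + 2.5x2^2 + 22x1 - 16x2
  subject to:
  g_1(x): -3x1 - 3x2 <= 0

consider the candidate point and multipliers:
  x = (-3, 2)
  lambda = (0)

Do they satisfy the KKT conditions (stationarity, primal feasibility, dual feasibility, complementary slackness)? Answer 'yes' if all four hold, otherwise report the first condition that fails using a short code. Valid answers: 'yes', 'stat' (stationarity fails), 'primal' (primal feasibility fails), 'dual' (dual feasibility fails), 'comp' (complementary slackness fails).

Gradient of f: grad f(x) = Q x + c = (0, 0)
Constraint values g_i(x) = a_i^T x - b_i:
  g_1((-3, 2)) = 3
Stationarity residual: grad f(x) + sum_i lambda_i a_i = (0, 0)
  -> stationarity OK
Primal feasibility (all g_i <= 0): FAILS
Dual feasibility (all lambda_i >= 0): OK
Complementary slackness (lambda_i * g_i(x) = 0 for all i): OK

Verdict: the first failing condition is primal_feasibility -> primal.

primal


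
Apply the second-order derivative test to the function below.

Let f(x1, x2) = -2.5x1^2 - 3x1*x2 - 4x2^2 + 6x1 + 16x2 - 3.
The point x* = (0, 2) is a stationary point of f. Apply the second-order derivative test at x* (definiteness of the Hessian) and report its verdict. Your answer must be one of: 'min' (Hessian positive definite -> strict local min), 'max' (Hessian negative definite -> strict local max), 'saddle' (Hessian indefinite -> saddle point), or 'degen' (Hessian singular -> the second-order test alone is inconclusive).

Compute the Hessian H = grad^2 f:
  H = [[-5, -3], [-3, -8]]
Verify stationarity: grad f(x*) = H x* + g = (0, 0).
Eigenvalues of H: -9.8541, -3.1459.
Both eigenvalues < 0, so H is negative definite -> x* is a strict local max.

max


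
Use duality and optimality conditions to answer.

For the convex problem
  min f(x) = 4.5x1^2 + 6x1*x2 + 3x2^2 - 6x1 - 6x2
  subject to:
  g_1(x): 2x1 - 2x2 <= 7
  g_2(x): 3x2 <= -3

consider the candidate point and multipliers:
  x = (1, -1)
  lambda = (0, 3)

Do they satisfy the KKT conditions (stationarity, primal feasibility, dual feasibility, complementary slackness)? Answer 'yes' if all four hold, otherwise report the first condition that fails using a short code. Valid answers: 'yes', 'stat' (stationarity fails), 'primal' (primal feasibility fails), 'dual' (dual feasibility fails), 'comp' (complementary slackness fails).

Gradient of f: grad f(x) = Q x + c = (-3, -6)
Constraint values g_i(x) = a_i^T x - b_i:
  g_1((1, -1)) = -3
  g_2((1, -1)) = 0
Stationarity residual: grad f(x) + sum_i lambda_i a_i = (-3, 3)
  -> stationarity FAILS
Primal feasibility (all g_i <= 0): OK
Dual feasibility (all lambda_i >= 0): OK
Complementary slackness (lambda_i * g_i(x) = 0 for all i): OK

Verdict: the first failing condition is stationarity -> stat.

stat


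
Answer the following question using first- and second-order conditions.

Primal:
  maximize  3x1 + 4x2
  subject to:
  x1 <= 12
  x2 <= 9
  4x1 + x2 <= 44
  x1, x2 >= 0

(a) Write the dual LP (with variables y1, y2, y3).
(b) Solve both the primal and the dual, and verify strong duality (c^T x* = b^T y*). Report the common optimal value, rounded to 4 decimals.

The standard primal-dual pair for 'max c^T x s.t. A x <= b, x >= 0' is:
  Dual:  min b^T y  s.t.  A^T y >= c,  y >= 0.

So the dual LP is:
  minimize  12y1 + 9y2 + 44y3
  subject to:
    y1 + 4y3 >= 3
    y2 + y3 >= 4
    y1, y2, y3 >= 0

Solving the primal: x* = (8.75, 9).
  primal value c^T x* = 62.25.
Solving the dual: y* = (0, 3.25, 0.75).
  dual value b^T y* = 62.25.
Strong duality: c^T x* = b^T y*. Confirmed.

62.25


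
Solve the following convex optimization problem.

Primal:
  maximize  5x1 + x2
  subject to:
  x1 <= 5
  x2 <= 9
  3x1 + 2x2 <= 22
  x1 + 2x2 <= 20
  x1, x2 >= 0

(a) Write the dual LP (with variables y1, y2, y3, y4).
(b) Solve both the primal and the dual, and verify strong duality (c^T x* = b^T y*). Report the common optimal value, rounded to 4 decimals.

The standard primal-dual pair for 'max c^T x s.t. A x <= b, x >= 0' is:
  Dual:  min b^T y  s.t.  A^T y >= c,  y >= 0.

So the dual LP is:
  minimize  5y1 + 9y2 + 22y3 + 20y4
  subject to:
    y1 + 3y3 + y4 >= 5
    y2 + 2y3 + 2y4 >= 1
    y1, y2, y3, y4 >= 0

Solving the primal: x* = (5, 3.5).
  primal value c^T x* = 28.5.
Solving the dual: y* = (3.5, 0, 0.5, 0).
  dual value b^T y* = 28.5.
Strong duality: c^T x* = b^T y*. Confirmed.

28.5


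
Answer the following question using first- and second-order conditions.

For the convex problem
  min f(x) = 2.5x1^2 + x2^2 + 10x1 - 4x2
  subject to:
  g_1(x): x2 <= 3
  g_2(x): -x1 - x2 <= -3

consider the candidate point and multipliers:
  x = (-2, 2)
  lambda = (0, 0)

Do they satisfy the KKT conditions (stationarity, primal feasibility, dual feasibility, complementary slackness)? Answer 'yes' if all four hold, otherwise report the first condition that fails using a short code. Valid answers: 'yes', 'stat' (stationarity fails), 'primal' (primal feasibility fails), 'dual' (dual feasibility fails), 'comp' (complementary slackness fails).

Gradient of f: grad f(x) = Q x + c = (0, 0)
Constraint values g_i(x) = a_i^T x - b_i:
  g_1((-2, 2)) = -1
  g_2((-2, 2)) = 3
Stationarity residual: grad f(x) + sum_i lambda_i a_i = (0, 0)
  -> stationarity OK
Primal feasibility (all g_i <= 0): FAILS
Dual feasibility (all lambda_i >= 0): OK
Complementary slackness (lambda_i * g_i(x) = 0 for all i): OK

Verdict: the first failing condition is primal_feasibility -> primal.

primal


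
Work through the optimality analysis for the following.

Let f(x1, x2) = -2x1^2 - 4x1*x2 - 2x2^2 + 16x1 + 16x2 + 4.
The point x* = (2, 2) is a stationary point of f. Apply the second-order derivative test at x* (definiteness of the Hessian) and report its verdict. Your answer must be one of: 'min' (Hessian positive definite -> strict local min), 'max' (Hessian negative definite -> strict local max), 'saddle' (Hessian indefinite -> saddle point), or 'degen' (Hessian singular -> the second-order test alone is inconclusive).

Compute the Hessian H = grad^2 f:
  H = [[-4, -4], [-4, -4]]
Verify stationarity: grad f(x*) = H x* + g = (0, 0).
Eigenvalues of H: -8, 0.
H has a zero eigenvalue (singular; negative semidefinite but not definite), so H is neither positive definite, negative definite, nor indefinite. The second-order test alone is inconclusive -> degen.
(Indeed, f is constant along the null direction of H through x*, so x* is not a strict local extremum.)

degen


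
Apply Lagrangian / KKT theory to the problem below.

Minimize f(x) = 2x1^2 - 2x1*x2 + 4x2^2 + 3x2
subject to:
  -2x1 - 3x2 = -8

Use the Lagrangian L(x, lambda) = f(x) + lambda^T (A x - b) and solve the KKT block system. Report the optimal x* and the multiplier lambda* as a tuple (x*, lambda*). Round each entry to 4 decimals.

Form the Lagrangian:
  L(x, lambda) = (1/2) x^T Q x + c^T x + lambda^T (A x - b)
Stationarity (grad_x L = 0): Q x + c + A^T lambda = 0.
Primal feasibility: A x = b.

This gives the KKT block system:
  [ Q   A^T ] [ x     ]   [-c ]
  [ A    0  ] [ lambda ] = [ b ]

Solving the linear system:
  x*      = (2.1087, 1.2609)
  lambda* = (2.9565)
  f(x*)   = 13.7174

x* = (2.1087, 1.2609), lambda* = (2.9565)


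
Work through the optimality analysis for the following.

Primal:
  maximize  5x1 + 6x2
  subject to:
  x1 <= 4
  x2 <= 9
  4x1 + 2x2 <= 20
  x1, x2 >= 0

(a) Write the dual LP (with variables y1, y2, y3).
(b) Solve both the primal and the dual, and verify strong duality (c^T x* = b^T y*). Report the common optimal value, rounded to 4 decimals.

The standard primal-dual pair for 'max c^T x s.t. A x <= b, x >= 0' is:
  Dual:  min b^T y  s.t.  A^T y >= c,  y >= 0.

So the dual LP is:
  minimize  4y1 + 9y2 + 20y3
  subject to:
    y1 + 4y3 >= 5
    y2 + 2y3 >= 6
    y1, y2, y3 >= 0

Solving the primal: x* = (0.5, 9).
  primal value c^T x* = 56.5.
Solving the dual: y* = (0, 3.5, 1.25).
  dual value b^T y* = 56.5.
Strong duality: c^T x* = b^T y*. Confirmed.

56.5


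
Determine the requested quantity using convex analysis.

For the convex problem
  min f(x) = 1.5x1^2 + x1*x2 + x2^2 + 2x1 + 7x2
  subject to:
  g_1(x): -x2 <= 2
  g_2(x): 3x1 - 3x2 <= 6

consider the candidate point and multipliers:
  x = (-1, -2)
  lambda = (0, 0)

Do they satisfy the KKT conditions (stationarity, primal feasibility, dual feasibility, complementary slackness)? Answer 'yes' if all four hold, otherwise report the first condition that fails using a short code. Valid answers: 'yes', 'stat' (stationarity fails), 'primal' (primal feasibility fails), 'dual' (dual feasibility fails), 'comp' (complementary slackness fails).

Gradient of f: grad f(x) = Q x + c = (-3, 2)
Constraint values g_i(x) = a_i^T x - b_i:
  g_1((-1, -2)) = 0
  g_2((-1, -2)) = -3
Stationarity residual: grad f(x) + sum_i lambda_i a_i = (-3, 2)
  -> stationarity FAILS
Primal feasibility (all g_i <= 0): OK
Dual feasibility (all lambda_i >= 0): OK
Complementary slackness (lambda_i * g_i(x) = 0 for all i): OK

Verdict: the first failing condition is stationarity -> stat.

stat
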